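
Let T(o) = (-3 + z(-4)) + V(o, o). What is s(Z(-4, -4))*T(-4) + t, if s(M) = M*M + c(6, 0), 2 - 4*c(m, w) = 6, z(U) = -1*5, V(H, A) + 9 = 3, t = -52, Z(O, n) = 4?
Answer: -262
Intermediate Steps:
V(H, A) = -6 (V(H, A) = -9 + 3 = -6)
z(U) = -5
c(m, w) = -1 (c(m, w) = 1/2 - 1/4*6 = 1/2 - 3/2 = -1)
s(M) = -1 + M**2 (s(M) = M*M - 1 = M**2 - 1 = -1 + M**2)
T(o) = -14 (T(o) = (-3 - 5) - 6 = -8 - 6 = -14)
s(Z(-4, -4))*T(-4) + t = (-1 + 4**2)*(-14) - 52 = (-1 + 16)*(-14) - 52 = 15*(-14) - 52 = -210 - 52 = -262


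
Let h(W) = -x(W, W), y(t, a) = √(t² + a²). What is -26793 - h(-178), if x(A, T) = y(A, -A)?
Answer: -26793 + 178*√2 ≈ -26541.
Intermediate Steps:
y(t, a) = √(a² + t²)
x(A, T) = √2*√(A²) (x(A, T) = √((-A)² + A²) = √(A² + A²) = √(2*A²) = √2*√(A²))
h(W) = -√2*√(W²)
-26793 - h(-178) = -26793 - (-1)*√2*√((-178)²) = -26793 - (-1)*√2*√31684 = -26793 - (-1)*√2*178 = -26793 - (-178)*√2 = -26793 + 178*√2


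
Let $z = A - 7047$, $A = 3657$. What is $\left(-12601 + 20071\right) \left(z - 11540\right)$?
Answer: $-111527100$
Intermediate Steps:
$z = -3390$ ($z = 3657 - 7047 = -3390$)
$\left(-12601 + 20071\right) \left(z - 11540\right) = \left(-12601 + 20071\right) \left(-3390 - 11540\right) = 7470 \left(-14930\right) = -111527100$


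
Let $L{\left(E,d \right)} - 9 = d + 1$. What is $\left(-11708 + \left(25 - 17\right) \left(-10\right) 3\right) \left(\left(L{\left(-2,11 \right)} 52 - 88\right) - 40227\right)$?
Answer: $468636404$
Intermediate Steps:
$L{\left(E,d \right)} = 10 + d$ ($L{\left(E,d \right)} = 9 + \left(d + 1\right) = 9 + \left(1 + d\right) = 10 + d$)
$\left(-11708 + \left(25 - 17\right) \left(-10\right) 3\right) \left(\left(L{\left(-2,11 \right)} 52 - 88\right) - 40227\right) = \left(-11708 + \left(25 - 17\right) \left(-10\right) 3\right) \left(\left(\left(10 + 11\right) 52 - 88\right) - 40227\right) = \left(-11708 + 8 \left(-10\right) 3\right) \left(\left(21 \cdot 52 - 88\right) - 40227\right) = \left(-11708 - 240\right) \left(\left(1092 - 88\right) - 40227\right) = \left(-11708 - 240\right) \left(1004 - 40227\right) = \left(-11948\right) \left(-39223\right) = 468636404$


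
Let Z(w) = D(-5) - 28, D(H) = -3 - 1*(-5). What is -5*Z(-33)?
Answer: 130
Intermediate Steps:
D(H) = 2 (D(H) = -3 + 5 = 2)
Z(w) = -26 (Z(w) = 2 - 28 = -26)
-5*Z(-33) = -5*(-26) = 130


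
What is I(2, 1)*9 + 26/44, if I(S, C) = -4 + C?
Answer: -581/22 ≈ -26.409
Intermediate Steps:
I(2, 1)*9 + 26/44 = (-4 + 1)*9 + 26/44 = -3*9 + 26*(1/44) = -27 + 13/22 = -581/22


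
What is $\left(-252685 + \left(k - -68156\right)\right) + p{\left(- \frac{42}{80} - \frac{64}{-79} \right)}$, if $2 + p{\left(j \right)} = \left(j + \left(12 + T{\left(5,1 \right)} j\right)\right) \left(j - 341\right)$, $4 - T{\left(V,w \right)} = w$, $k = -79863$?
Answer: $- \frac{671209978679}{2496400} \approx -2.6887 \cdot 10^{5}$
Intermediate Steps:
$T{\left(V,w \right)} = 4 - w$
$p{\left(j \right)} = -2 + \left(-341 + j\right) \left(12 + 4 j\right)$ ($p{\left(j \right)} = -2 + \left(j + \left(12 + \left(4 - 1\right) j\right)\right) \left(j - 341\right) = -2 + \left(j + \left(12 + \left(4 - 1\right) j\right)\right) \left(-341 + j\right) = -2 + \left(j + \left(12 + 3 j\right)\right) \left(-341 + j\right) = -2 + \left(12 + 4 j\right) \left(-341 + j\right) = -2 + \left(-341 + j\right) \left(12 + 4 j\right)$)
$\left(-252685 + \left(k - -68156\right)\right) + p{\left(- \frac{42}{80} - \frac{64}{-79} \right)} = \left(-252685 - 11707\right) - \left(4094 - 4 \left(- \frac{42}{80} - \frac{64}{-79}\right)^{2} + 1352 \left(- \frac{42}{80} - \frac{64}{-79}\right)\right) = \left(-252685 + \left(-79863 + 68156\right)\right) - \left(4094 - 4 \left(\left(-42\right) \frac{1}{80} - - \frac{64}{79}\right)^{2} + 1352 \left(\left(-42\right) \frac{1}{80} - - \frac{64}{79}\right)\right) = \left(-252685 - 11707\right) - \left(4094 - 4 \left(- \frac{21}{40} + \frac{64}{79}\right)^{2} + 1352 \left(- \frac{21}{40} + \frac{64}{79}\right)\right) = -264392 - \left(\frac{1769399}{395} - \frac{811801}{2496400}\right) = -264392 - \frac{11181789879}{2496400} = - \frac{671209978679}{2496400}$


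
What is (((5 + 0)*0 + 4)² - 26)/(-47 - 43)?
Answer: ⅑ ≈ 0.11111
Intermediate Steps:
(((5 + 0)*0 + 4)² - 26)/(-47 - 43) = ((5*0 + 4)² - 26)/(-90) = -((0 + 4)² - 26)/90 = -(4² - 26)/90 = -(16 - 26)/90 = -1/90*(-10) = ⅑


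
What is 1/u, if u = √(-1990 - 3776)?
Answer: -I*√6/186 ≈ -0.013169*I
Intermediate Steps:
u = 31*I*√6 (u = √(-5766) = 31*I*√6 ≈ 75.934*I)
1/u = 1/(31*I*√6) = -I*√6/186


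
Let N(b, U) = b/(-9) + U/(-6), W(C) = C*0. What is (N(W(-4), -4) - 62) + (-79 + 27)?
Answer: -340/3 ≈ -113.33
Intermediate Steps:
W(C) = 0
N(b, U) = -U/6 - b/9 (N(b, U) = b*(-⅑) + U*(-⅙) = -b/9 - U/6 = -U/6 - b/9)
(N(W(-4), -4) - 62) + (-79 + 27) = ((-⅙*(-4) - ⅑*0) - 62) + (-79 + 27) = ((⅔ + 0) - 62) - 52 = (⅔ - 62) - 52 = -184/3 - 52 = -340/3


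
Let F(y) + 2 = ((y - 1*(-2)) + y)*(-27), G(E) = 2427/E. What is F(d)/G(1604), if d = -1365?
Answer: 118141016/2427 ≈ 48678.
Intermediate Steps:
F(y) = -56 - 54*y (F(y) = -2 + ((y - 1*(-2)) + y)*(-27) = -2 + ((y + 2) + y)*(-27) = -2 + ((2 + y) + y)*(-27) = -2 + (2 + 2*y)*(-27) = -2 + (-54 - 54*y) = -56 - 54*y)
F(d)/G(1604) = (-56 - 54*(-1365))/((2427/1604)) = (-56 + 73710)/((2427*(1/1604))) = 73654/(2427/1604) = 73654*(1604/2427) = 118141016/2427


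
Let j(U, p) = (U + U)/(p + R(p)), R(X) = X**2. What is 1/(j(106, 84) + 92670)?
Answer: 1785/165416003 ≈ 1.0791e-5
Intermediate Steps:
j(U, p) = 2*U/(p + p**2) (j(U, p) = (U + U)/(p + p**2) = (2*U)/(p + p**2) = 2*U/(p + p**2))
1/(j(106, 84) + 92670) = 1/(2*106/(84*(1 + 84)) + 92670) = 1/(2*106*(1/84)/85 + 92670) = 1/(2*106*(1/84)*(1/85) + 92670) = 1/(53/1785 + 92670) = 1/(165416003/1785) = 1785/165416003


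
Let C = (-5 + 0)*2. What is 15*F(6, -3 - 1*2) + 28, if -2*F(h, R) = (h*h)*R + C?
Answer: 1453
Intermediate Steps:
C = -10 (C = -5*2 = -10)
F(h, R) = 5 - R*h**2/2 (F(h, R) = -((h*h)*R - 10)/2 = -(h**2*R - 10)/2 = -(R*h**2 - 10)/2 = -(-10 + R*h**2)/2 = 5 - R*h**2/2)
15*F(6, -3 - 1*2) + 28 = 15*(5 - 1/2*(-3 - 1*2)*6**2) + 28 = 15*(5 - 1/2*(-3 - 2)*36) + 28 = 15*(5 - 1/2*(-5)*36) + 28 = 15*(5 + 90) + 28 = 15*95 + 28 = 1425 + 28 = 1453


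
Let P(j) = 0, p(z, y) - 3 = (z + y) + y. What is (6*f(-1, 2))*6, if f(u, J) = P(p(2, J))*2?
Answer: 0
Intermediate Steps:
p(z, y) = 3 + z + 2*y (p(z, y) = 3 + ((z + y) + y) = 3 + ((y + z) + y) = 3 + (z + 2*y) = 3 + z + 2*y)
f(u, J) = 0 (f(u, J) = 0*2 = 0)
(6*f(-1, 2))*6 = (6*0)*6 = 0*6 = 0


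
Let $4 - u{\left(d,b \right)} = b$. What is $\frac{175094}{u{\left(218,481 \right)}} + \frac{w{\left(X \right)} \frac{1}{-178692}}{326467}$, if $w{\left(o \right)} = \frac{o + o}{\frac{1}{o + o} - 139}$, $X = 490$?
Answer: $- \frac{115950360705493513942}{315877883060176911} \approx -367.07$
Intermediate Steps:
$u{\left(d,b \right)} = 4 - b$
$w{\left(o \right)} = \frac{2 o}{-139 + \frac{1}{2 o}}$ ($w{\left(o \right)} = \frac{2 o}{\frac{1}{2 o} - 139} = \frac{2 o}{-139 + \frac{1}{2 o}}$)
$\frac{175094}{u{\left(218,481 \right)}} + \frac{w{\left(X \right)} \frac{1}{-178692}}{326467} = \frac{175094}{4 - 481} + \frac{- \frac{4 \cdot 490^{2}}{-1 + 278 \cdot 490} \frac{1}{-178692}}{326467} = \frac{175094}{4 - 481} + \left(-4\right) 240100 \frac{1}{-1 + 136220} \left(- \frac{1}{178692}\right) \frac{1}{326467} = \frac{175094}{-477} + \left(-4\right) 240100 \cdot \frac{1}{136219} \left(- \frac{1}{178692}\right) \frac{1}{326467} = 175094 \left(- \frac{1}{477}\right) + \left(-4\right) 240100 \cdot \frac{1}{136219} \left(- \frac{1}{178692}\right) \frac{1}{326467} = - \frac{175094}{477} + \left(- \frac{960400}{136219}\right) \left(- \frac{1}{178692}\right) \frac{1}{326467} = - \frac{175094}{477} + \frac{240100}{6085311387} \cdot \frac{1}{326467} = - \frac{175094}{477} + \frac{240100}{1986653352579729} = - \frac{115950360705493513942}{315877883060176911}$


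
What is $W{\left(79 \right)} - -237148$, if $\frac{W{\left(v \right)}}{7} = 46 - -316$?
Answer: $239682$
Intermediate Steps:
$W{\left(v \right)} = 2534$ ($W{\left(v \right)} = 7 \left(46 - -316\right) = 7 \left(46 + 316\right) = 7 \cdot 362 = 2534$)
$W{\left(79 \right)} - -237148 = 2534 - -237148 = 2534 + 237148 = 239682$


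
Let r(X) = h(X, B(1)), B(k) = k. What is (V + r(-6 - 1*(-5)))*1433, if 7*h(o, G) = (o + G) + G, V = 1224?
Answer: 12279377/7 ≈ 1.7542e+6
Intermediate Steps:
h(o, G) = o/7 + 2*G/7 (h(o, G) = ((o + G) + G)/7 = ((G + o) + G)/7 = (o + 2*G)/7 = o/7 + 2*G/7)
r(X) = 2/7 + X/7 (r(X) = X/7 + (2/7)*1 = X/7 + 2/7 = 2/7 + X/7)
(V + r(-6 - 1*(-5)))*1433 = (1224 + (2/7 + (-6 - 1*(-5))/7))*1433 = (1224 + (2/7 + (-6 + 5)/7))*1433 = (1224 + (2/7 + (⅐)*(-1)))*1433 = (1224 + (2/7 - ⅐))*1433 = (1224 + ⅐)*1433 = (8569/7)*1433 = 12279377/7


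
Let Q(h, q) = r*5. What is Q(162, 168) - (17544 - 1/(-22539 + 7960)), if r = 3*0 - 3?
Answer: -255992662/14579 ≈ -17559.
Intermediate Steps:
r = -3 (r = 0 - 3 = -3)
Q(h, q) = -15 (Q(h, q) = -3*5 = -15)
Q(162, 168) - (17544 - 1/(-22539 + 7960)) = -15 - (17544 - 1/(-22539 + 7960)) = -15 - (17544 - 1/(-14579)) = -15 - (17544 - 1*(-1/14579)) = -15 - (17544 + 1/14579) = -15 - 1*255773977/14579 = -15 - 255773977/14579 = -255992662/14579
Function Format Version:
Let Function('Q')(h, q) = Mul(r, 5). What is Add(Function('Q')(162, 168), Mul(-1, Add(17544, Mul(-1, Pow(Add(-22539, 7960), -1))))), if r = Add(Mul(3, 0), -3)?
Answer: Rational(-255992662, 14579) ≈ -17559.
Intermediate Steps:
r = -3 (r = Add(0, -3) = -3)
Function('Q')(h, q) = -15 (Function('Q')(h, q) = Mul(-3, 5) = -15)
Add(Function('Q')(162, 168), Mul(-1, Add(17544, Mul(-1, Pow(Add(-22539, 7960), -1))))) = Add(-15, Mul(-1, Add(17544, Mul(-1, Pow(Add(-22539, 7960), -1))))) = Add(-15, Mul(-1, Add(17544, Mul(-1, Pow(-14579, -1))))) = Add(-15, Mul(-1, Add(17544, Mul(-1, Rational(-1, 14579))))) = Add(-15, Mul(-1, Add(17544, Rational(1, 14579)))) = Add(-15, Mul(-1, Rational(255773977, 14579))) = Add(-15, Rational(-255773977, 14579)) = Rational(-255992662, 14579)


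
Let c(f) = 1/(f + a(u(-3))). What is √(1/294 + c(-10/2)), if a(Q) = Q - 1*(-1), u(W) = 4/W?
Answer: I*√1299/84 ≈ 0.42907*I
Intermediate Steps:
a(Q) = 1 + Q (a(Q) = Q + 1 = 1 + Q)
c(f) = 1/(-⅓ + f) (c(f) = 1/(f + (1 + 4/(-3))) = 1/(f + (1 + 4*(-⅓))) = 1/(f + (1 - 4/3)) = 1/(f - ⅓) = 1/(-⅓ + f))
√(1/294 + c(-10/2)) = √(1/294 + 3/(-1 + 3*(-10/2))) = √(1/294 + 3/(-1 + 3*(-10*½))) = √(1/294 + 3/(-1 + 3*(-5))) = √(1/294 + 3/(-1 - 15)) = √(1/294 + 3/(-16)) = √(1/294 + 3*(-1/16)) = √(1/294 - 3/16) = √(-433/2352) = I*√1299/84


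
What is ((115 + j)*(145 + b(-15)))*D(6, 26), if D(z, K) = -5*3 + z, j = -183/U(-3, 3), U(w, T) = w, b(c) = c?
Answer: -205920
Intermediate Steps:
j = 61 (j = -183/(-3) = -183*(-⅓) = 61)
D(z, K) = -15 + z
((115 + j)*(145 + b(-15)))*D(6, 26) = ((115 + 61)*(145 - 15))*(-15 + 6) = (176*130)*(-9) = 22880*(-9) = -205920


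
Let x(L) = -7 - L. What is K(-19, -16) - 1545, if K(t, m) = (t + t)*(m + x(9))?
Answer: -329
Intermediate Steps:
K(t, m) = 2*t*(-16 + m) (K(t, m) = (t + t)*(m + (-7 - 1*9)) = (2*t)*(m + (-7 - 9)) = (2*t)*(m - 16) = (2*t)*(-16 + m) = 2*t*(-16 + m))
K(-19, -16) - 1545 = 2*(-19)*(-16 - 16) - 1545 = 2*(-19)*(-32) - 1545 = 1216 - 1545 = -329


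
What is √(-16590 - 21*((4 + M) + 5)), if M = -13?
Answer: 3*I*√1834 ≈ 128.48*I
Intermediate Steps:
√(-16590 - 21*((4 + M) + 5)) = √(-16590 - 21*((4 - 13) + 5)) = √(-16590 - 21*(-9 + 5)) = √(-16590 - 21*(-4)) = √(-16590 + 84) = √(-16506) = 3*I*√1834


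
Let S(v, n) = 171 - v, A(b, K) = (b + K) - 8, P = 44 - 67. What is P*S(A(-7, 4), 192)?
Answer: -4186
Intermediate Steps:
P = -23
A(b, K) = -8 + K + b (A(b, K) = (K + b) - 8 = -8 + K + b)
P*S(A(-7, 4), 192) = -23*(171 - (-8 + 4 - 7)) = -23*(171 - 1*(-11)) = -23*(171 + 11) = -23*182 = -4186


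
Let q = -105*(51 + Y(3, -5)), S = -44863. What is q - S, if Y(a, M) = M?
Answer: 40033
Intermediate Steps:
q = -4830 (q = -105*(51 - 5) = -105*46 = -4830)
q - S = -4830 - 1*(-44863) = -4830 + 44863 = 40033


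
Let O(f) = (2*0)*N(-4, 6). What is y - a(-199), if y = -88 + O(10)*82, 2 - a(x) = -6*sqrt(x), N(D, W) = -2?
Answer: -90 - 6*I*sqrt(199) ≈ -90.0 - 84.64*I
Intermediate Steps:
a(x) = 2 + 6*sqrt(x) (a(x) = 2 - (-6)*sqrt(x) = 2 + 6*sqrt(x))
O(f) = 0 (O(f) = (2*0)*(-2) = 0*(-2) = 0)
y = -88 (y = -88 + 0*82 = -88 + 0 = -88)
y - a(-199) = -88 - (2 + 6*sqrt(-199)) = -88 - (2 + 6*(I*sqrt(199))) = -88 - (2 + 6*I*sqrt(199)) = -88 + (-2 - 6*I*sqrt(199)) = -90 - 6*I*sqrt(199)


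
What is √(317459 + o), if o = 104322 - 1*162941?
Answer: 6*√7190 ≈ 508.76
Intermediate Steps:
o = -58619 (o = 104322 - 162941 = -58619)
√(317459 + o) = √(317459 - 58619) = √258840 = 6*√7190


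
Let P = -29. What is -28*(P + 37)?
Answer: -224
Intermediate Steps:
-28*(P + 37) = -28*(-29 + 37) = -28*8 = -224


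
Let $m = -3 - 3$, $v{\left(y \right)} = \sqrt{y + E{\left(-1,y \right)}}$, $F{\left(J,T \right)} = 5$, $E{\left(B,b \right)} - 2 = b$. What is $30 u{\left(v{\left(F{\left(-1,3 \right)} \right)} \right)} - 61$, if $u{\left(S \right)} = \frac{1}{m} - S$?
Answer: $-66 - 60 \sqrt{3} \approx -169.92$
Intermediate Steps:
$E{\left(B,b \right)} = 2 + b$
$v{\left(y \right)} = \sqrt{2 + 2 y}$ ($v{\left(y \right)} = \sqrt{y + \left(2 + y\right)} = \sqrt{2 + 2 y}$)
$m = -6$
$u{\left(S \right)} = - \frac{1}{6} - S$ ($u{\left(S \right)} = \frac{1}{-6} - S = - \frac{1}{6} - S$)
$30 u{\left(v{\left(F{\left(-1,3 \right)} \right)} \right)} - 61 = 30 \left(- \frac{1}{6} - \sqrt{2 + 2 \cdot 5}\right) - 61 = 30 \left(- \frac{1}{6} - \sqrt{2 + 10}\right) - 61 = 30 \left(- \frac{1}{6} - \sqrt{12}\right) - 61 = 30 \left(- \frac{1}{6} - 2 \sqrt{3}\right) - 61 = \left(-5 - 60 \sqrt{3}\right) - 61 = -66 - 60 \sqrt{3}$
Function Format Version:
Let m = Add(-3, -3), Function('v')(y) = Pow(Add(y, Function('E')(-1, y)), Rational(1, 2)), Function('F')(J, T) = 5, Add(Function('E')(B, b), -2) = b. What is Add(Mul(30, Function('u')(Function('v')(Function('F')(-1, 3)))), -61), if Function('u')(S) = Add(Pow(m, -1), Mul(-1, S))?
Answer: Add(-66, Mul(-60, Pow(3, Rational(1, 2)))) ≈ -169.92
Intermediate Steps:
Function('E')(B, b) = Add(2, b)
Function('v')(y) = Pow(Add(2, Mul(2, y)), Rational(1, 2)) (Function('v')(y) = Pow(Add(y, Add(2, y)), Rational(1, 2)) = Pow(Add(2, Mul(2, y)), Rational(1, 2)))
m = -6
Function('u')(S) = Add(Rational(-1, 6), Mul(-1, S)) (Function('u')(S) = Add(Pow(-6, -1), Mul(-1, S)) = Add(Rational(-1, 6), Mul(-1, S)))
Add(Mul(30, Function('u')(Function('v')(Function('F')(-1, 3)))), -61) = Add(Mul(30, Add(Rational(-1, 6), Mul(-1, Pow(Add(2, Mul(2, 5)), Rational(1, 2))))), -61) = Add(Mul(30, Add(Rational(-1, 6), Mul(-1, Pow(Add(2, 10), Rational(1, 2))))), -61) = Add(Mul(30, Add(Rational(-1, 6), Mul(-1, Pow(12, Rational(1, 2))))), -61) = Add(Mul(30, Add(Rational(-1, 6), Mul(-1, Mul(2, Pow(3, Rational(1, 2)))))), -61) = Add(Mul(30, Add(Rational(-1, 6), Mul(-2, Pow(3, Rational(1, 2))))), -61) = Add(Add(-5, Mul(-60, Pow(3, Rational(1, 2)))), -61) = Add(-66, Mul(-60, Pow(3, Rational(1, 2))))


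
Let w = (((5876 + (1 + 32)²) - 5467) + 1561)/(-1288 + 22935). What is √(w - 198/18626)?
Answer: √5311196234078554/201598511 ≈ 0.36150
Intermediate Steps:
w = 3059/21647 (w = (((5876 + 33²) - 5467) + 1561)/21647 = (((5876 + 1089) - 5467) + 1561)*(1/21647) = ((6965 - 5467) + 1561)*(1/21647) = (1498 + 1561)*(1/21647) = 3059*(1/21647) = 3059/21647 ≈ 0.14131)
√(w - 198/18626) = √(3059/21647 - 198/18626) = √(3059/21647 - 1*99/9313) = √(3059/21647 - 99/9313) = √(26345414/201598511) = √5311196234078554/201598511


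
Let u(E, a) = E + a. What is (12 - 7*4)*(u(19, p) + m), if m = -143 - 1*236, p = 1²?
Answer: 5744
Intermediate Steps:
p = 1
m = -379 (m = -143 - 236 = -379)
(12 - 7*4)*(u(19, p) + m) = (12 - 7*4)*((19 + 1) - 379) = (12 - 28)*(20 - 379) = -16*(-359) = 5744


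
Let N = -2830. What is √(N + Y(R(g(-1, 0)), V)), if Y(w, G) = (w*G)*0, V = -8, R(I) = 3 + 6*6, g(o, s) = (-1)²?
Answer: I*√2830 ≈ 53.198*I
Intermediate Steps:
g(o, s) = 1
R(I) = 39 (R(I) = 3 + 36 = 39)
Y(w, G) = 0 (Y(w, G) = (G*w)*0 = 0)
√(N + Y(R(g(-1, 0)), V)) = √(-2830 + 0) = √(-2830) = I*√2830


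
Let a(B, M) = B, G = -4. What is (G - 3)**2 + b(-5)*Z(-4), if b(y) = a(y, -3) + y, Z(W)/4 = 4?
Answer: -111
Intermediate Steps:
Z(W) = 16 (Z(W) = 4*4 = 16)
b(y) = 2*y (b(y) = y + y = 2*y)
(G - 3)**2 + b(-5)*Z(-4) = (-4 - 3)**2 + (2*(-5))*16 = (-7)**2 - 10*16 = 49 - 160 = -111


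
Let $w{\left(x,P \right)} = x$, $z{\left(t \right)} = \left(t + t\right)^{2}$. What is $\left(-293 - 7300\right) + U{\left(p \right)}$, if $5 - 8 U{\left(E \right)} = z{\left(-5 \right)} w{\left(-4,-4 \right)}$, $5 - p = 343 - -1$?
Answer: $- \frac{60339}{8} \approx -7542.4$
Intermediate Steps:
$z{\left(t \right)} = 4 t^{2}$ ($z{\left(t \right)} = \left(2 t\right)^{2} = 4 t^{2}$)
$p = -339$ ($p = 5 - \left(343 - -1\right) = 5 - \left(343 + 1\right) = 5 - 344 = -339$)
$U{\left(E \right)} = \frac{405}{8}$ ($U{\left(E \right)} = \frac{5}{8} - \frac{4 \left(-5\right)^{2} \left(-4\right)}{8} = \frac{5}{8} - \frac{4 \cdot 25 \left(-4\right)}{8} = \frac{5}{8} - \frac{100 \left(-4\right)}{8} = \frac{5}{8} - -50 = \frac{5}{8} + 50 = \frac{405}{8}$)
$\left(-293 - 7300\right) + U{\left(p \right)} = \left(-293 - 7300\right) + \frac{405}{8} = -7593 + \frac{405}{8} = - \frac{60339}{8}$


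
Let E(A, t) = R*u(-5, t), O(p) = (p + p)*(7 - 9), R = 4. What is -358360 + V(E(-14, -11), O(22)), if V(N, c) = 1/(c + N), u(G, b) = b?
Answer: -47303521/132 ≈ -3.5836e+5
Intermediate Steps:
O(p) = -4*p (O(p) = (2*p)*(-2) = -4*p)
E(A, t) = 4*t
V(N, c) = 1/(N + c)
-358360 + V(E(-14, -11), O(22)) = -358360 + 1/(4*(-11) - 4*22) = -358360 + 1/(-44 - 88) = -358360 + 1/(-132) = -358360 - 1/132 = -47303521/132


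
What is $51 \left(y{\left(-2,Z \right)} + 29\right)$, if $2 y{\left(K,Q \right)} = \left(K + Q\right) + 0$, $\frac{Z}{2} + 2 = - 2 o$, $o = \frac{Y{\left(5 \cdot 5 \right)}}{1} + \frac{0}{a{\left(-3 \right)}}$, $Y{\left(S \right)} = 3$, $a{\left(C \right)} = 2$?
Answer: $1020$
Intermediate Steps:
$o = 3$ ($o = \frac{3}{1} + \frac{0}{2} = 3 \cdot 1 + 0 \cdot \frac{1}{2} = 3 + 0 = 3$)
$Z = -16$ ($Z = -4 + 2 \left(\left(-2\right) 3\right) = -4 + 2 \left(-6\right) = -4 - 12 = -16$)
$y{\left(K,Q \right)} = \frac{K}{2} + \frac{Q}{2}$ ($y{\left(K,Q \right)} = \frac{\left(K + Q\right) + 0}{2} = \frac{K + Q}{2} = \frac{K}{2} + \frac{Q}{2}$)
$51 \left(y{\left(-2,Z \right)} + 29\right) = 51 \left(\left(\frac{1}{2} \left(-2\right) + \frac{1}{2} \left(-16\right)\right) + 29\right) = 51 \left(\left(-1 - 8\right) + 29\right) = 51 \left(-9 + 29\right) = 51 \cdot 20 = 1020$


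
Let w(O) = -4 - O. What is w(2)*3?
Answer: -18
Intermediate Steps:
w(2)*3 = (-4 - 1*2)*3 = (-4 - 2)*3 = -6*3 = -18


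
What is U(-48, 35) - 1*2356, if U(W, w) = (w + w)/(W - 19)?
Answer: -157922/67 ≈ -2357.0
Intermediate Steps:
U(W, w) = 2*w/(-19 + W) (U(W, w) = (2*w)/(-19 + W) = 2*w/(-19 + W))
U(-48, 35) - 1*2356 = 2*35/(-19 - 48) - 1*2356 = 2*35/(-67) - 2356 = 2*35*(-1/67) - 2356 = -70/67 - 2356 = -157922/67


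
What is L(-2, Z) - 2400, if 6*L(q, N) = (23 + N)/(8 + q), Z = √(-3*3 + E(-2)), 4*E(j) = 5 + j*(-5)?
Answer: -86377/36 + I*√21/72 ≈ -2399.4 + 0.063647*I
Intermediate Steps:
E(j) = 5/4 - 5*j/4 (E(j) = (5 + j*(-5))/4 = (5 - 5*j)/4 = 5/4 - 5*j/4)
Z = I*√21/2 (Z = √(-3*3 + (5/4 - 5/4*(-2))) = √(-9 + (5/4 + 5/2)) = √(-9 + 15/4) = √(-21/4) = I*√21/2 ≈ 2.2913*I)
L(q, N) = (23 + N)/(6*(8 + q)) (L(q, N) = ((23 + N)/(8 + q))/6 = (23 + N)/(6*(8 + q)))
L(-2, Z) - 2400 = (23 + I*√21/2)/(6*(8 - 2)) - 2400 = (⅙)*(23 + I*√21/2)/6 - 2400 = (⅙)*(⅙)*(23 + I*√21/2) - 2400 = (23/36 + I*√21/72) - 2400 = -86377/36 + I*√21/72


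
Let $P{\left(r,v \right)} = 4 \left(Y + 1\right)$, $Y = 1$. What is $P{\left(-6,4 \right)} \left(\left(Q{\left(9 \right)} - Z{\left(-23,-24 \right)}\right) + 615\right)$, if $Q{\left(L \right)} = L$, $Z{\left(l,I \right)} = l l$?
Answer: $760$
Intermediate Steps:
$Z{\left(l,I \right)} = l^{2}$
$P{\left(r,v \right)} = 8$ ($P{\left(r,v \right)} = 4 \left(1 + 1\right) = 4 \cdot 2 = 8$)
$P{\left(-6,4 \right)} \left(\left(Q{\left(9 \right)} - Z{\left(-23,-24 \right)}\right) + 615\right) = 8 \left(\left(9 - \left(-23\right)^{2}\right) + 615\right) = 8 \left(\left(9 - 529\right) + 615\right) = 8 \left(-520 + 615\right) = 8 \cdot 95 = 760$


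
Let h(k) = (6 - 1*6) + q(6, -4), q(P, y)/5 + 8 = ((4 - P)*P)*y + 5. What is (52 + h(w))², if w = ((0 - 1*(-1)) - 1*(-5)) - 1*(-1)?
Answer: 76729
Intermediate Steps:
w = 7 (w = ((0 + 1) + 5) + 1 = (1 + 5) + 1 = 6 + 1 = 7)
q(P, y) = -15 + 5*P*y*(4 - P) (q(P, y) = -40 + 5*(((4 - P)*P)*y + 5) = -40 + 5*((P*(4 - P))*y + 5) = -40 + 5*(P*y*(4 - P) + 5) = -40 + 5*(5 + P*y*(4 - P)) = -40 + (25 + 5*P*y*(4 - P)) = -15 + 5*P*y*(4 - P))
h(k) = 225 (h(k) = (6 - 1*6) + (-15 - 5*(-4)*6² + 20*6*(-4)) = (6 - 6) + (-15 - 5*(-4)*36 - 480) = 0 + (-15 + 720 - 480) = 0 + 225 = 225)
(52 + h(w))² = (52 + 225)² = 277² = 76729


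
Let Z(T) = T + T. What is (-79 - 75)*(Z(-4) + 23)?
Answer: -2310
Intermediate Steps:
Z(T) = 2*T
(-79 - 75)*(Z(-4) + 23) = (-79 - 75)*(2*(-4) + 23) = -154*(-8 + 23) = -154*15 = -2310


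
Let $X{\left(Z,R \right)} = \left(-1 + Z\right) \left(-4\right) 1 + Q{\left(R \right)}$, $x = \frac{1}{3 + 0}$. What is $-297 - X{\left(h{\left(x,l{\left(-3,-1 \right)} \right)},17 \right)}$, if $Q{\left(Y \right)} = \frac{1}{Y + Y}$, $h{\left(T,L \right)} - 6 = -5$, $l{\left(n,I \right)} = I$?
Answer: $- \frac{10099}{34} \approx -297.03$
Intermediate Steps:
$x = \frac{1}{3} \approx 0.33333$
$h{\left(T,L \right)} = 1$ ($h{\left(T,L \right)} = 6 - 5 = 1$)
$Q{\left(Y \right)} = \frac{1}{2 Y}$
$X{\left(Z,R \right)} = 4 + \frac{1}{2 R} - 4 Z$ ($X{\left(Z,R \right)} = \left(-1 + Z\right) \left(-4\right) 1 + \frac{1}{2 R} = \left(4 - 4 Z\right) 1 + \frac{1}{2 R} = \left(4 - 4 Z\right) + \frac{1}{2 R} = 4 + \frac{1}{2 R} - 4 Z$)
$-297 - X{\left(h{\left(x,l{\left(-3,-1 \right)} \right)},17 \right)} = -297 - \left(4 + \frac{1}{2 \cdot 17} - 4\right) = -297 - \left(4 + \frac{1}{2} \cdot \frac{1}{17} - 4\right) = -297 - \left(4 + \frac{1}{34} - 4\right) = -297 - \frac{1}{34} = - \frac{10099}{34}$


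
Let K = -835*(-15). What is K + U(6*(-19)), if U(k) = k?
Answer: 12411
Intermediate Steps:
K = 12525
K + U(6*(-19)) = 12525 + 6*(-19) = 12525 - 114 = 12411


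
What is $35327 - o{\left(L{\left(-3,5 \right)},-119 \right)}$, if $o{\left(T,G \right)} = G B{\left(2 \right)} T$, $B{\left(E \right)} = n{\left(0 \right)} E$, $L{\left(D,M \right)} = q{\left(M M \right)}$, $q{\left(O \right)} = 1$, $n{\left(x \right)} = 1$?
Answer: $35565$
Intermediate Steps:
$L{\left(D,M \right)} = 1$
$B{\left(E \right)} = E$ ($B{\left(E \right)} = 1 E = E$)
$o{\left(T,G \right)} = 2 G T$ ($o{\left(T,G \right)} = G 2 T = 2 G T$)
$35327 - o{\left(L{\left(-3,5 \right)},-119 \right)} = 35327 - 2 \left(-119\right) 1 = 35327 - -238 = 35327 + 238 = 35565$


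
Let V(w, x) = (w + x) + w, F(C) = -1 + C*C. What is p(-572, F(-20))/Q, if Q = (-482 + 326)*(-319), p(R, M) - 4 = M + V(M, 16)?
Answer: 1217/49764 ≈ 0.024455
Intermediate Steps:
F(C) = -1 + C**2
V(w, x) = x + 2*w
p(R, M) = 20 + 3*M (p(R, M) = 4 + (M + (16 + 2*M)) = 4 + (16 + 3*M) = 20 + 3*M)
Q = 49764 (Q = -156*(-319) = 49764)
p(-572, F(-20))/Q = (20 + 3*(-1 + (-20)**2))/49764 = (20 + 3*(-1 + 400))*(1/49764) = (20 + 3*399)*(1/49764) = (20 + 1197)*(1/49764) = 1217*(1/49764) = 1217/49764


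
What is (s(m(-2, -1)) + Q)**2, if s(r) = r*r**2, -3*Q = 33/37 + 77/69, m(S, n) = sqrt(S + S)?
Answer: -3727982108/58660281 + 82016*I/7659 ≈ -63.552 + 10.708*I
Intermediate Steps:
m(S, n) = sqrt(2)*sqrt(S) (m(S, n) = sqrt(2*S) = sqrt(2)*sqrt(S))
Q = -5126/7659 (Q = -(33/37 + 77/69)/3 = -1/3*5126/2553 = -5126/7659 ≈ -0.66928)
s(r) = r**3
(s(m(-2, -1)) + Q)**2 = ((sqrt(2)*sqrt(-2))**3 - 5126/7659)**2 = ((sqrt(2)*(I*sqrt(2)))**3 - 5126/7659)**2 = ((2*I)**3 - 5126/7659)**2 = (-8*I - 5126/7659)**2 = (-5126/7659 - 8*I)**2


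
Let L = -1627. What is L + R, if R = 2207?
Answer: 580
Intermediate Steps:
L + R = -1627 + 2207 = 580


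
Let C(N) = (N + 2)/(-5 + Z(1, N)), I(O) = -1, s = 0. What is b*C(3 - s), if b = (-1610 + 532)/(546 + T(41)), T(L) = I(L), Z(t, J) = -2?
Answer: 154/109 ≈ 1.4128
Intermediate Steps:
T(L) = -1
C(N) = -2/7 - N/7 (C(N) = (N + 2)/(-5 - 2) = (2 + N)/(-7) = (2 + N)*(-1/7) = -2/7 - N/7)
b = -1078/545 (b = (-1610 + 532)/(546 - 1) = -1078/545 ≈ -1.9780)
b*C(3 - s) = -1078*(-2/7 - (3 - 1*0)/7)/545 = -1078*(-2/7 - (3 + 0)/7)/545 = -1078*(-2/7 - 1/7*3)/545 = -1078*(-2/7 - 3/7)/545 = -1078/545*(-5/7) = 154/109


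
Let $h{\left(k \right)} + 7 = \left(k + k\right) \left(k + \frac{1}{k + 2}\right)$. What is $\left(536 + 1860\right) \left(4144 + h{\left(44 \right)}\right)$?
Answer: $\frac{441465396}{23} \approx 1.9194 \cdot 10^{7}$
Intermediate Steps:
$h{\left(k \right)} = -7 + 2 k \left(k + \frac{1}{2 + k}\right)$ ($h{\left(k \right)} = -7 + \left(k + k\right) \left(k + \frac{1}{k + 2}\right) = -7 + 2 k \left(k + \frac{1}{2 + k}\right)$)
$\left(536 + 1860\right) \left(4144 + h{\left(44 \right)}\right) = \left(536 + 1860\right) \left(4144 + \frac{-14 - 220 + 2 \cdot 44^{3} + 4 \cdot 44^{2}}{2 + 44}\right) = 2396 \left(4144 + \frac{-14 - 220 + 2 \cdot 85184 + 4 \cdot 1936}{46}\right) = 2396 \left(4144 + \frac{-14 - 220 + 170368 + 7744}{46}\right) = 2396 \left(4144 + \frac{1}{46} \cdot 177878\right) = 2396 \left(4144 + \frac{88939}{23}\right) = 2396 \cdot \frac{184251}{23} = \frac{441465396}{23}$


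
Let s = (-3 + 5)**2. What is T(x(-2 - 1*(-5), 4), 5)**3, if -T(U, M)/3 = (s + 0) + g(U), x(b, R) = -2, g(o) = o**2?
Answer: -13824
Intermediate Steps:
s = 4 (s = 2**2 = 4)
T(U, M) = -12 - 3*U**2 (T(U, M) = -3*((4 + 0) + U**2) = -3*(4 + U**2) = -12 - 3*U**2)
T(x(-2 - 1*(-5), 4), 5)**3 = (-12 - 3*(-2)**2)**3 = (-12 - 3*4)**3 = (-12 - 12)**3 = (-24)**3 = -13824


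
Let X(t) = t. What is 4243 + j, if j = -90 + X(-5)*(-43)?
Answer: 4368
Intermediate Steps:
j = 125 (j = -90 - 5*(-43) = -90 + 215 = 125)
4243 + j = 4243 + 125 = 4368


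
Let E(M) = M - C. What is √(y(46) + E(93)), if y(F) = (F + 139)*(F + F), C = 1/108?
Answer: √5544609/18 ≈ 130.82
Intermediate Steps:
C = 1/108 ≈ 0.0092593
y(F) = 2*F*(139 + F) (y(F) = (139 + F)*(2*F) = 2*F*(139 + F))
E(M) = -1/108 + M (E(M) = M - 1*1/108 = M - 1/108 = -1/108 + M)
√(y(46) + E(93)) = √(2*46*(139 + 46) + (-1/108 + 93)) = √(2*46*185 + 10043/108) = √(17020 + 10043/108) = √(1848203/108) = √5544609/18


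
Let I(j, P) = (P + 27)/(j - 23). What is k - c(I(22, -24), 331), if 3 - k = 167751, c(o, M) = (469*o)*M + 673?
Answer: 297296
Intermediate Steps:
I(j, P) = (27 + P)/(-23 + j)
c(o, M) = 673 + 469*M*o (c(o, M) = 469*M*o + 673 = 673 + 469*M*o)
k = -167748 (k = 3 - 1*167751 = 3 - 167751 = -167748)
k - c(I(22, -24), 331) = -167748 - (673 + 469*331*((27 - 24)/(-23 + 22))) = -167748 - (673 + 469*331*(3/(-1))) = -167748 - (673 + 469*331*(-1*3)) = -167748 - (673 + 469*331*(-3)) = -167748 - (673 - 465717) = -167748 - 1*(-465044) = -167748 + 465044 = 297296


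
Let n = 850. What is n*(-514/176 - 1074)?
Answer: -40276825/44 ≈ -9.1538e+5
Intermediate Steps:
n*(-514/176 - 1074) = 850*(-514/176 - 1074) = 850*(-514*1/176 - 1074) = 850*(-257/88 - 1074) = 850*(-94769/88) = -40276825/44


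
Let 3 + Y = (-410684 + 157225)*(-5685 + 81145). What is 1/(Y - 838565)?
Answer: -1/19126854708 ≈ -5.2283e-11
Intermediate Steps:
Y = -19126016143 (Y = -3 + (-410684 + 157225)*(-5685 + 81145) = -3 - 253459*75460 = -3 - 19126016140 = -19126016143)
1/(Y - 838565) = 1/(-19126016143 - 838565) = 1/(-19126854708) = -1/19126854708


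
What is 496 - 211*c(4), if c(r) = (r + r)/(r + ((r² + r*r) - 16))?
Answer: 2058/5 ≈ 411.60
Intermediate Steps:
c(r) = 2*r/(-16 + r + 2*r²) (c(r) = (2*r)/(r + ((r² + r²) - 16)) = (2*r)/(r + (2*r² - 16)) = (2*r)/(r + (-16 + 2*r²)) = (2*r)/(-16 + r + 2*r²) = 2*r/(-16 + r + 2*r²))
496 - 211*c(4) = 496 - 422*4/(-16 + 4 + 2*4²) = 496 - 422*4/(-16 + 4 + 2*16) = 496 - 422*4/(-16 + 4 + 32) = 496 - 422*4/20 = 496 - 211*⅖ = 496 - 422/5 = 2058/5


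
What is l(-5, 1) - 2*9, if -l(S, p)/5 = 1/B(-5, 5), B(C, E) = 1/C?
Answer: 7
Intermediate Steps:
l(S, p) = 25 (l(S, p) = -5/(1/(-5)) = -5/(-⅕) = -5*(-5) = 25)
l(-5, 1) - 2*9 = 25 - 2*9 = 25 - 18 = 7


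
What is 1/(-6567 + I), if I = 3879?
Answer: -1/2688 ≈ -0.00037202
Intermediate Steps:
1/(-6567 + I) = 1/(-6567 + 3879) = 1/(-2688) = -1/2688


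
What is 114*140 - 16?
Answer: 15944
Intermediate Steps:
114*140 - 16 = 15960 - 16 = 15944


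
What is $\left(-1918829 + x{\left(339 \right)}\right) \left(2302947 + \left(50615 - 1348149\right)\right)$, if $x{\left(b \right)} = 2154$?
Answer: $-1927049961775$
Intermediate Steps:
$\left(-1918829 + x{\left(339 \right)}\right) \left(2302947 + \left(50615 - 1348149\right)\right) = \left(-1918829 + 2154\right) \left(2302947 + \left(50615 - 1348149\right)\right) = - 1916675 \left(2302947 + \left(50615 - 1348149\right)\right) = - 1916675 \left(2302947 - 1297534\right) = \left(-1916675\right) 1005413 = -1927049961775$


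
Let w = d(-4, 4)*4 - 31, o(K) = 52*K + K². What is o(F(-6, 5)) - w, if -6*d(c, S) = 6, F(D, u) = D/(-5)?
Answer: 2471/25 ≈ 98.840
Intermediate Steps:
F(D, u) = -D/5 (F(D, u) = D*(-⅕) = -D/5)
d(c, S) = -1 (d(c, S) = -⅙*6 = -1)
o(K) = K² + 52*K
w = -35 (w = -1*4 - 31 = -4 - 31 = -35)
o(F(-6, 5)) - w = (-⅕*(-6))*(52 - ⅕*(-6)) - 1*(-35) = 6*(52 + 6/5)/5 + 35 = (6/5)*(266/5) + 35 = 1596/25 + 35 = 2471/25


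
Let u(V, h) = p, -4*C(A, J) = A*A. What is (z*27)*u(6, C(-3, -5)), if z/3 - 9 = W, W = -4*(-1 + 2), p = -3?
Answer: -1215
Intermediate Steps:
C(A, J) = -A²/4 (C(A, J) = -A*A/4 = -A²/4)
u(V, h) = -3
W = -4 (W = -4*1 = -4)
z = 15 (z = 27 + 3*(-4) = 27 - 12 = 15)
(z*27)*u(6, C(-3, -5)) = (15*27)*(-3) = 405*(-3) = -1215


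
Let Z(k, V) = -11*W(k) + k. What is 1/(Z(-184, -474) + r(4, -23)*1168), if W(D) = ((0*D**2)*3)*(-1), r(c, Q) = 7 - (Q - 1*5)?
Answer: 1/40696 ≈ 2.4572e-5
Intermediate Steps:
r(c, Q) = 12 - Q (r(c, Q) = 7 - (Q - 5) = 7 - (-5 + Q) = 7 + (5 - Q) = 12 - Q)
W(D) = 0 (W(D) = (0*3)*(-1) = 0*(-1) = 0)
Z(k, V) = k (Z(k, V) = -11*0 + k = 0 + k = k)
1/(Z(-184, -474) + r(4, -23)*1168) = 1/(-184 + (12 - 1*(-23))*1168) = 1/(-184 + (12 + 23)*1168) = 1/(-184 + 35*1168) = 1/(-184 + 40880) = 1/40696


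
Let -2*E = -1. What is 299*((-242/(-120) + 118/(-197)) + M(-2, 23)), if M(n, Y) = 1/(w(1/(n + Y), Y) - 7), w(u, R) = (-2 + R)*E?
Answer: 42140761/82740 ≈ 509.32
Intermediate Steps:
E = 1/2 (E = -1/2*(-1) = 1/2 ≈ 0.50000)
w(u, R) = -1 + R/2 (w(u, R) = (-2 + R)*(1/2) = -1 + R/2)
M(n, Y) = 1/(-8 + Y/2) (M(n, Y) = 1/((-1 + Y/2) - 7) = 1/(-8 + Y/2))
299*((-242/(-120) + 118/(-197)) + M(-2, 23)) = 299*((-242/(-120) + 118/(-197)) + 2/(-16 + 23)) = 299*((-242*(-1/120) + 118*(-1/197)) + 2/7) = 299*((121/60 - 118/197) + 2*(1/7)) = 299*(16757/11820 + 2/7) = 299*(140939/82740) = 42140761/82740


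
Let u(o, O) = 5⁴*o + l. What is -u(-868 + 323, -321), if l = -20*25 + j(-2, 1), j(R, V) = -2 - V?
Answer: 341128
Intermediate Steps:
l = -503 (l = -20*25 + (-2 - 1*1) = -500 + (-2 - 1) = -500 - 3 = -503)
u(o, O) = -503 + 625*o (u(o, O) = 5⁴*o - 503 = 625*o - 503 = -503 + 625*o)
-u(-868 + 323, -321) = -(-503 + 625*(-868 + 323)) = -(-503 + 625*(-545)) = -(-503 - 340625) = -1*(-341128) = 341128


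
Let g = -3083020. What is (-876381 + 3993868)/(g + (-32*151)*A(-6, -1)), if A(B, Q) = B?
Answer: -3117487/3054028 ≈ -1.0208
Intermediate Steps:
(-876381 + 3993868)/(g + (-32*151)*A(-6, -1)) = (-876381 + 3993868)/(-3083020 - 32*151*(-6)) = 3117487/(-3083020 - 4832*(-6)) = 3117487/(-3083020 + 28992) = 3117487/(-3054028) = 3117487*(-1/3054028) = -3117487/3054028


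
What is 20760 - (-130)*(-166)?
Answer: -820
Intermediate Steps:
20760 - (-130)*(-166) = 20760 - 1*21580 = 20760 - 21580 = -820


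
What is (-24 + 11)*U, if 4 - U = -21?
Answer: -325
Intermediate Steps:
U = 25 (U = 4 - 1*(-21) = 4 + 21 = 25)
(-24 + 11)*U = (-24 + 11)*25 = -13*25 = -325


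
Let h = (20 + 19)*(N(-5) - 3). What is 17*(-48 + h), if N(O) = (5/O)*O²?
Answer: -19380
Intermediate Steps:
N(O) = 5*O
h = -1092 (h = (20 + 19)*(5*(-5) - 3) = 39*(-25 - 3) = 39*(-28) = -1092)
17*(-48 + h) = 17*(-48 - 1092) = 17*(-1140) = -19380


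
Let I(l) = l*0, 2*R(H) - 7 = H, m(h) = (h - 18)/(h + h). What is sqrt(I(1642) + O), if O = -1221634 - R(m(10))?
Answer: I*sqrt(122163730)/10 ≈ 1105.3*I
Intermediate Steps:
m(h) = (-18 + h)/(2*h) (m(h) = (-18 + h)/((2*h)) = (-18 + h)*(1/(2*h)) = (-18 + h)/(2*h))
R(H) = 7/2 + H/2
I(l) = 0
O = -12216373/10 (O = -1221634 - (7/2 + ((1/2)*(-18 + 10)/10)/2) = -1221634 - (7/2 + ((1/2)*(1/10)*(-8))/2) = -1221634 - (7/2 + (1/2)*(-2/5)) = -1221634 - (7/2 - 1/5) = -1221634 - 1*33/10 = -1221634 - 33/10 = -12216373/10 ≈ -1.2216e+6)
sqrt(I(1642) + O) = sqrt(0 - 12216373/10) = sqrt(-12216373/10) = I*sqrt(122163730)/10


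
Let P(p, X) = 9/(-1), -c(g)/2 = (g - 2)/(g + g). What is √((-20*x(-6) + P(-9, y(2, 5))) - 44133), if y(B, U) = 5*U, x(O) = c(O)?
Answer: I*√397038/3 ≈ 210.04*I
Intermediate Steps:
c(g) = -(-2 + g)/g (c(g) = -2*(g - 2)/(g + g) = -2*(-2 + g)/(2*g) = -2*(-2 + g)*1/(2*g) = -(-2 + g)/g)
x(O) = (2 - O)/O
P(p, X) = -9 (P(p, X) = 9*(-1) = -9)
√((-20*x(-6) + P(-9, y(2, 5))) - 44133) = √((-20*(2 - 1*(-6))/(-6) - 9) - 44133) = √((-(-10)*(2 + 6)/3 - 9) - 44133) = √((-(-10)*8/3 - 9) - 44133) = √((-20*(-4/3) - 9) - 44133) = √((80/3 - 9) - 44133) = √(53/3 - 44133) = √(-132346/3) = I*√397038/3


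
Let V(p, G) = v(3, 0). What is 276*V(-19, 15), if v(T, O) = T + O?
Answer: 828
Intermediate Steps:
v(T, O) = O + T
V(p, G) = 3 (V(p, G) = 0 + 3 = 3)
276*V(-19, 15) = 276*3 = 828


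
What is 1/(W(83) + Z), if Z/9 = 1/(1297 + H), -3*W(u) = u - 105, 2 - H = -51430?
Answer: 158187/1160065 ≈ 0.13636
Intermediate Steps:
H = 51432 (H = 2 - 1*(-51430) = 2 + 51430 = 51432)
W(u) = 35 - u/3 (W(u) = -(u - 105)/3 = -(-105 + u)/3 = 35 - u/3)
Z = 9/52729 (Z = 9/(1297 + 51432) = 9/52729 ≈ 0.00017068)
1/(W(83) + Z) = 1/((35 - ⅓*83) + 9/52729) = 1/((35 - 83/3) + 9/52729) = 1/(22/3 + 9/52729) = 1/(1160065/158187) = 158187/1160065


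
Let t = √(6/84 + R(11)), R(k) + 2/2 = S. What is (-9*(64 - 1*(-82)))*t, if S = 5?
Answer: -657*√798/7 ≈ -2651.4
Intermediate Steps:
R(k) = 4 (R(k) = -1 + 5 = 4)
t = √798/14 (t = √(6/84 + 4) = √(6*(1/84) + 4) = √(1/14 + 4) = √(57/14) = √798/14 ≈ 2.0178)
(-9*(64 - 1*(-82)))*t = (-9*(64 - 1*(-82)))*(√798/14) = (-9*(64 + 82))*(√798/14) = (-9*146)*(√798/14) = -657*√798/7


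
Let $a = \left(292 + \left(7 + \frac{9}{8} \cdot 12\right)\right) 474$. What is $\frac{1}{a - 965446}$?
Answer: $- \frac{1}{817321} \approx -1.2235 \cdot 10^{-6}$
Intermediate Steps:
$a = 148125$ ($a = \left(292 + \left(7 + 9 \cdot \frac{1}{8} \cdot 12\right)\right) 474 = \left(292 + \left(7 + \frac{9}{8} \cdot 12\right)\right) 474 = \left(292 + \left(7 + \frac{27}{2}\right)\right) 474 = \left(292 + \frac{41}{2}\right) 474 = \frac{625}{2} \cdot 474 = 148125$)
$\frac{1}{a - 965446} = \frac{1}{148125 - 965446} = \frac{1}{-817321} = - \frac{1}{817321}$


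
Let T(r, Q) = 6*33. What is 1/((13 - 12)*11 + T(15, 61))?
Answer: 1/209 ≈ 0.0047847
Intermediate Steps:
T(r, Q) = 198
1/((13 - 12)*11 + T(15, 61)) = 1/((13 - 12)*11 + 198) = 1/(1*11 + 198) = 1/(11 + 198) = 1/209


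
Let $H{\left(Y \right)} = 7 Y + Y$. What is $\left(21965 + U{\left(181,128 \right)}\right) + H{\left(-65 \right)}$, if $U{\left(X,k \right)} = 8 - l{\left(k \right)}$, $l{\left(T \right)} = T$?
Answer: $21325$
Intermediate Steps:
$U{\left(X,k \right)} = 8 - k$
$H{\left(Y \right)} = 8 Y$
$\left(21965 + U{\left(181,128 \right)}\right) + H{\left(-65 \right)} = \left(21965 + \left(8 - 128\right)\right) + 8 \left(-65\right) = \left(21965 + \left(8 - 128\right)\right) - 520 = \left(21965 - 120\right) - 520 = 21845 - 520 = 21325$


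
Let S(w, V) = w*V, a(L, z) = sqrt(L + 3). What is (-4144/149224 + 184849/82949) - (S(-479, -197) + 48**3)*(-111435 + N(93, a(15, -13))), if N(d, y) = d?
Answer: 35308346570288118985/1547247697 ≈ 2.2820e+10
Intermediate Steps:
a(L, z) = sqrt(3 + L)
S(w, V) = V*w
(-4144/149224 + 184849/82949) - (S(-479, -197) + 48**3)*(-111435 + N(93, a(15, -13))) = (-4144/149224 + 184849/82949) - (-197*(-479) + 48**3)*(-111435 + 93) = (-4144*1/149224 + 184849*(1/82949)) - (94363 + 110592)*(-111342) = (-518/18653 + 184849/82949) - 204955*(-111342) = 3405020815/1547247697 - 1*(-22820099610) = 3405020815/1547247697 + 22820099610 = 35308346570288118985/1547247697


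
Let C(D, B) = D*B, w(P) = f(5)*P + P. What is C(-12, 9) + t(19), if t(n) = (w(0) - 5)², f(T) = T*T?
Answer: -83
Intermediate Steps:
f(T) = T²
w(P) = 26*P (w(P) = 5²*P + P = 25*P + P = 26*P)
C(D, B) = B*D
t(n) = 25 (t(n) = (26*0 - 5)² = (0 - 5)² = (-5)² = 25)
C(-12, 9) + t(19) = 9*(-12) + 25 = -108 + 25 = -83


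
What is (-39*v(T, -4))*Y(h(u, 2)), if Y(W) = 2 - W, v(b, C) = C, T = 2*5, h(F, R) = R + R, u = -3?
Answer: -312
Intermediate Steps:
h(F, R) = 2*R
T = 10
(-39*v(T, -4))*Y(h(u, 2)) = (-39*(-4))*(2 - 2*2) = 156*(2 - 1*4) = 156*(2 - 4) = 156*(-2) = -312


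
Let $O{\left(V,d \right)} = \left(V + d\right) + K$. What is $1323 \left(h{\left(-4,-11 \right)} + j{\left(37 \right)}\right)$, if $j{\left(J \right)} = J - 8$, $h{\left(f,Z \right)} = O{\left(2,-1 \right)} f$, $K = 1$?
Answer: $27783$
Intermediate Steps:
$O{\left(V,d \right)} = 1 + V + d$ ($O{\left(V,d \right)} = \left(V + d\right) + 1 = 1 + V + d$)
$h{\left(f,Z \right)} = 2 f$ ($h{\left(f,Z \right)} = \left(1 + 2 - 1\right) f = 2 f$)
$j{\left(J \right)} = -8 + J$
$1323 \left(h{\left(-4,-11 \right)} + j{\left(37 \right)}\right) = 1323 \left(2 \left(-4\right) + \left(-8 + 37\right)\right) = 1323 \left(-8 + 29\right) = 1323 \cdot 21 = 27783$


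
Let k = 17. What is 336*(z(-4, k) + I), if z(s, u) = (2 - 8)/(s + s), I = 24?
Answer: 8316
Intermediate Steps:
z(s, u) = -3/s (z(s, u) = -6*1/(2*s) = -3/s)
336*(z(-4, k) + I) = 336*(-3/(-4) + 24) = 336*(-3*(-¼) + 24) = 336*(¾ + 24) = 336*(99/4) = 8316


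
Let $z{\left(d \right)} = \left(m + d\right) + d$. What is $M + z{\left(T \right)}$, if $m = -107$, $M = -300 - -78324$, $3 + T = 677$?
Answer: $79265$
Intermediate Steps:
$T = 674$ ($T = -3 + 677 = 674$)
$M = 78024$ ($M = -300 + 78324 = 78024$)
$z{\left(d \right)} = -107 + 2 d$ ($z{\left(d \right)} = \left(-107 + d\right) + d = -107 + 2 d$)
$M + z{\left(T \right)} = 78024 + \left(-107 + 2 \cdot 674\right) = 78024 + \left(-107 + 1348\right) = 78024 + 1241 = 79265$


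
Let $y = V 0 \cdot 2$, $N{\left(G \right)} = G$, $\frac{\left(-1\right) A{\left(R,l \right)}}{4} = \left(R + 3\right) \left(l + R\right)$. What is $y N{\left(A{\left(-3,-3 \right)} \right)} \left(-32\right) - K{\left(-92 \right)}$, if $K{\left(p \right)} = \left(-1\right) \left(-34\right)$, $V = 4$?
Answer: $-34$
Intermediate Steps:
$A{\left(R,l \right)} = - 4 \left(3 + R\right) \left(R + l\right)$ ($A{\left(R,l \right)} = - 4 \left(R + 3\right) \left(l + R\right) = - 4 \left(3 + R\right) \left(R + l\right)$)
$y = 0$ ($y = 4 \cdot 0 \cdot 2 = 0 \cdot 2 = 0$)
$K{\left(p \right)} = 34$
$y N{\left(A{\left(-3,-3 \right)} \right)} \left(-32\right) - K{\left(-92 \right)} = 0 \left(\left(-12\right) \left(-3\right) - -36 - 4 \left(-3\right)^{2} - \left(-12\right) \left(-3\right)\right) \left(-32\right) - 34 = 0 \left(36 + 36 - 36 - 36\right) \left(-32\right) - 34 = 0 \cdot 0 \left(-32\right) - 34 = 0 \left(-32\right) - 34 = 0 - 34 = -34$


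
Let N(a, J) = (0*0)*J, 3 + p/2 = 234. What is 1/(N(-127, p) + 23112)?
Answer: 1/23112 ≈ 4.3268e-5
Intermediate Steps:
p = 462 (p = -6 + 2*234 = -6 + 468 = 462)
N(a, J) = 0 (N(a, J) = 0*J = 0)
1/(N(-127, p) + 23112) = 1/(0 + 23112) = 1/23112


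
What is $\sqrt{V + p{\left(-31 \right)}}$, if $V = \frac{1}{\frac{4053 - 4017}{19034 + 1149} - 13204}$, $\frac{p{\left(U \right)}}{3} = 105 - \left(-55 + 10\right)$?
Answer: $\frac{\sqrt{7989779680769771258}}{133248148} \approx 21.213$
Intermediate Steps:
$p{\left(U \right)} = 450$ ($p{\left(U \right)} = 3 \left(105 - \left(-55 + 10\right)\right) = 3 \left(105 - -45\right) = 3 \left(105 + 45\right) = 3 \cdot 150 = 450$)
$V = - \frac{20183}{266496296}$ ($V = \frac{1}{\frac{36}{20183} - 13204} = \frac{1}{- \frac{266496296}{20183}} = - \frac{20183}{266496296} \approx -7.5735 \cdot 10^{-5}$)
$\sqrt{V + p{\left(-31 \right)}} = \sqrt{- \frac{20183}{266496296} + 450} = \sqrt{\frac{119923313017}{266496296}} = \frac{\sqrt{7989779680769771258}}{133248148}$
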